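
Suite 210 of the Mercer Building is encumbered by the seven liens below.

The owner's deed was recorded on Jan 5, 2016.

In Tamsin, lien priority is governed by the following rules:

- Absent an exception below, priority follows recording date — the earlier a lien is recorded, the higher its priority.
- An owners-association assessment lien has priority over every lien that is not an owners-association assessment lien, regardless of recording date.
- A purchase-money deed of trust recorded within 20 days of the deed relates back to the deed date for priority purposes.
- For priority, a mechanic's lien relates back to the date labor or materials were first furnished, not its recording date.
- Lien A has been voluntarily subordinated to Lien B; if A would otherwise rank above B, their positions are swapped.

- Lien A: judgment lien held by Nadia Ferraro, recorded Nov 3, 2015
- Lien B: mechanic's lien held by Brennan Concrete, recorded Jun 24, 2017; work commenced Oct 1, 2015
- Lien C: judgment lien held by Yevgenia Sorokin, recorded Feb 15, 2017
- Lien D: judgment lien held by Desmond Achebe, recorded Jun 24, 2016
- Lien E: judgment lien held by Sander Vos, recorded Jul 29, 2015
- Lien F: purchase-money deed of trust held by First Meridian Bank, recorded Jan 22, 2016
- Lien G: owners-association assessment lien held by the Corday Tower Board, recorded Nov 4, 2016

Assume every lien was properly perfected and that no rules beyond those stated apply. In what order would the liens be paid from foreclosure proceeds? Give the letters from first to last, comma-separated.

First, effective dates: B's effective date is Oct 1, 2015, when work began; F relates back to the deed date Jan 5, 2016.
G, as an owners-association assessment lien, has superpriority and ranks first.
The other liens, earliest effective date first: E (Jul 29, 2015), B (Oct 1, 2015), A (Nov 3, 2015), F (Jan 5, 2016), D (Jun 24, 2016), C (Feb 15, 2017).
Since A is not senior to B, the subordination leaves the order unchanged.

G, E, B, A, F, D, C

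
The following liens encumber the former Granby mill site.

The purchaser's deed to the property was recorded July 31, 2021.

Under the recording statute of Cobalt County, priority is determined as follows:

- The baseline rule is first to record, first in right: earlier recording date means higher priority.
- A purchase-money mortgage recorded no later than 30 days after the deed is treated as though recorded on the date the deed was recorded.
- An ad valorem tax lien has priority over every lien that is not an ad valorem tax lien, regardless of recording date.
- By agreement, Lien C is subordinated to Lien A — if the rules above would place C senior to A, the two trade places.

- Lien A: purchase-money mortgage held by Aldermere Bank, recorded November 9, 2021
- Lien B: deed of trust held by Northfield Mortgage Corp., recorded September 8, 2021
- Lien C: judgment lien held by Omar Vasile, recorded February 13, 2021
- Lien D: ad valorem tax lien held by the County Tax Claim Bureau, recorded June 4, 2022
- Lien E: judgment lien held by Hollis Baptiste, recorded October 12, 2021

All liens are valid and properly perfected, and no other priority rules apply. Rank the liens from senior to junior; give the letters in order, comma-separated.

D, A, B, E, C

First, effective dates: A was recorded 101 days after the deed, outside the 30-day window, so it keeps its recording date.
D is an ad valorem tax lien, so it outranks all other liens regardless of date.
Ordering the rest by effective date: C (February 13, 2021), B (September 8, 2021), E (October 12, 2021), A (November 9, 2021).
Because C would otherwise rank above A, the subordination swaps them.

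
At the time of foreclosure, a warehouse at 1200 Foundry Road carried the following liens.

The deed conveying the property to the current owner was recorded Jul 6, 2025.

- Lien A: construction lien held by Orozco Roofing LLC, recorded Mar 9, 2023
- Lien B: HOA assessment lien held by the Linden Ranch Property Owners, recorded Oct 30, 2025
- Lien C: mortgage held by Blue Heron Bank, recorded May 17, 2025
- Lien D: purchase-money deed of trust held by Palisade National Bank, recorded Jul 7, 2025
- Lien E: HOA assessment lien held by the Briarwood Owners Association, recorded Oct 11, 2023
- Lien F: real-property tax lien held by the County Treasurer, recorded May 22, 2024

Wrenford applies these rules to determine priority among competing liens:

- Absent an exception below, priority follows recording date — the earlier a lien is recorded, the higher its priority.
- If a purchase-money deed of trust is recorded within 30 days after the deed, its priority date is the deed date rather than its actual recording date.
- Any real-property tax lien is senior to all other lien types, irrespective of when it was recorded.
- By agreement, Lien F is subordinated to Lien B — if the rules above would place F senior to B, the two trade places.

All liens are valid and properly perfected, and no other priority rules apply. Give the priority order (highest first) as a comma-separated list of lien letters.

B, A, E, C, D, F

Effective dates after the stated exceptions: D was recorded within the 30-day window, so its effective date is the deed date Jul 6, 2025.
F, as a real-property tax lien, has superpriority and ranks first.
The other liens, earliest effective date first: A (Mar 9, 2023), E (Oct 11, 2023), C (May 17, 2025), D (Jul 6, 2025), B (Oct 30, 2025).
F would otherwise be senior to B, so under the subordination agreement F and B exchange positions.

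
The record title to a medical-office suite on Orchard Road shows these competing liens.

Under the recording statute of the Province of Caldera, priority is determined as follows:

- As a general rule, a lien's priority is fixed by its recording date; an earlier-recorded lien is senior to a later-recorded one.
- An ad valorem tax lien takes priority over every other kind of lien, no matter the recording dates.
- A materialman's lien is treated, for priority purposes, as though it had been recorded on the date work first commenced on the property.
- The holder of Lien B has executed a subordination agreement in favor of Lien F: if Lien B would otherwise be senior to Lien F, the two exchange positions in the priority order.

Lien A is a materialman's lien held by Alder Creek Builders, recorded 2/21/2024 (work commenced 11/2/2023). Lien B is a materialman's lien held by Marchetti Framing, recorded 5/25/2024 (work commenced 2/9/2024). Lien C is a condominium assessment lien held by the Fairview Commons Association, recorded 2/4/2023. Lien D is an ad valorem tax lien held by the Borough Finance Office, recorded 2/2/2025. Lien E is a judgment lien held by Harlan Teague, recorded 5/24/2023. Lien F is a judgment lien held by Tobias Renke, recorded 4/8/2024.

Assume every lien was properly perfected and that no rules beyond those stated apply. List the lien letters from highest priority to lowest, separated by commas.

First, effective dates: A relates back to 11/2/2023 (work commenced); B relates back to 2/9/2024 (work commenced).
As an ad valorem tax lien, D is senior to every other lien.
The other liens, earliest effective date first: C (2/4/2023), E (5/24/2023), A (11/2/2023), B (2/9/2024), F (4/8/2024).
B would otherwise be senior to F, so under the subordination agreement B and F exchange positions.

D, C, E, A, F, B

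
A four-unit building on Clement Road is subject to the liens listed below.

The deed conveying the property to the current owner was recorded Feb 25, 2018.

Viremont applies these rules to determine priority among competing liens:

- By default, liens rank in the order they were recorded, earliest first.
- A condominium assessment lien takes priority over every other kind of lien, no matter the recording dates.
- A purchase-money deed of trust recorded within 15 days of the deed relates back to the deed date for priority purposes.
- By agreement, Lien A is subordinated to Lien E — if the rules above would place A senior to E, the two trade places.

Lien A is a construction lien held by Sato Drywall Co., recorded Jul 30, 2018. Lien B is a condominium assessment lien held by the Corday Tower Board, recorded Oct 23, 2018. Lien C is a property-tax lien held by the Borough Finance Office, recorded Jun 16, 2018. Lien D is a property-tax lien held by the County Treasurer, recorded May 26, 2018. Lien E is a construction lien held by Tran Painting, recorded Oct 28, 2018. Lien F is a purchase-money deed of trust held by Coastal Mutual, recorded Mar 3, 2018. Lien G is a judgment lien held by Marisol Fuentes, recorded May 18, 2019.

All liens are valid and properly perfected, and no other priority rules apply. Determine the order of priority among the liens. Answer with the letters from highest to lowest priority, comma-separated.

B, F, D, C, E, A, G

First, effective dates: F relates back to the deed date Feb 25, 2018.
B is a condominium assessment lien, so it outranks all other liens regardless of date.
Remaining liens by effective date: F (Feb 25, 2018), D (May 26, 2018), C (Jun 16, 2018), A (Jul 30, 2018), E (Oct 28, 2018), G (May 18, 2019).
A would otherwise be senior to E, so under the subordination agreement A and E exchange positions.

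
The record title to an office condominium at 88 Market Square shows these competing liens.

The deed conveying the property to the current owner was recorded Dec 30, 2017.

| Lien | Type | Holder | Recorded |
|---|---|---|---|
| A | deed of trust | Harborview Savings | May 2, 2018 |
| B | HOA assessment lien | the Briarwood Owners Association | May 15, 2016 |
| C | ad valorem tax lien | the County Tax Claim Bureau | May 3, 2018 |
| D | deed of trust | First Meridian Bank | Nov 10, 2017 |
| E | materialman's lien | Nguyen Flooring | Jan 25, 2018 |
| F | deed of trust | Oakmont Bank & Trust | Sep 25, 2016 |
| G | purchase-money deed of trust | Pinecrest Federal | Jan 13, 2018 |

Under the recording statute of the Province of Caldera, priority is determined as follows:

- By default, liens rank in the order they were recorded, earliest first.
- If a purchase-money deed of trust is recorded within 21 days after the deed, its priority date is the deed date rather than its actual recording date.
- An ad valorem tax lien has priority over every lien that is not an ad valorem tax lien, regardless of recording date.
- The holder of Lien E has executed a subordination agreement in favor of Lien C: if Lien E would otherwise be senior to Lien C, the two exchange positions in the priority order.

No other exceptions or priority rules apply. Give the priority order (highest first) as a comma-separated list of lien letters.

C, B, F, D, G, E, A

Effective dates after the stated exceptions: G was recorded within the 21-day window, so its effective date is the deed date Dec 30, 2017.
C is an ad valorem tax lien, so it outranks all other liens regardless of date.
Among the remaining liens, by effective date: B (May 15, 2016), F (Sep 25, 2016), D (Nov 10, 2017), G (Dec 30, 2017), E (Jan 25, 2018), A (May 2, 2018).
E already ranks below C; the subordination has no effect.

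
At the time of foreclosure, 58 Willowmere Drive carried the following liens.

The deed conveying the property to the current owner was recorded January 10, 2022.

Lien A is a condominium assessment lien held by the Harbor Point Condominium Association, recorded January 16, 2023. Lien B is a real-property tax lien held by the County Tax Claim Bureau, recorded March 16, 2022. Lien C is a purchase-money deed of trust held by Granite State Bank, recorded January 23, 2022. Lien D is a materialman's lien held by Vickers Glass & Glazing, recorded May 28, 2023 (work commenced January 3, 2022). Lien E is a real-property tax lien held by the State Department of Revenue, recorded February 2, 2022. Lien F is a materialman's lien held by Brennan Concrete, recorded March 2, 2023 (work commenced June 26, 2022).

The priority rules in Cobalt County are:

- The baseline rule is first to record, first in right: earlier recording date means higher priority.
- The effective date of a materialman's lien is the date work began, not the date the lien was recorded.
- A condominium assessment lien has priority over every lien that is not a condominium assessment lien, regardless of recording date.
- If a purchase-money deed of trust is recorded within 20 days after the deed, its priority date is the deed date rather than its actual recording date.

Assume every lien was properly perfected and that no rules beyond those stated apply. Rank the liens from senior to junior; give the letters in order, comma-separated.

A, D, C, E, B, F

Effective dates after the stated exceptions: C was recorded within the 20-day window, so its effective date is the deed date January 10, 2022; D's effective date is January 3, 2022, when work began; F's effective date is June 26, 2022, when work began.
A is a condominium assessment lien and takes priority over every other lien.
Among the remaining liens, by effective date: D (January 3, 2022), C (January 10, 2022), E (February 2, 2022), B (March 16, 2022), F (June 26, 2022).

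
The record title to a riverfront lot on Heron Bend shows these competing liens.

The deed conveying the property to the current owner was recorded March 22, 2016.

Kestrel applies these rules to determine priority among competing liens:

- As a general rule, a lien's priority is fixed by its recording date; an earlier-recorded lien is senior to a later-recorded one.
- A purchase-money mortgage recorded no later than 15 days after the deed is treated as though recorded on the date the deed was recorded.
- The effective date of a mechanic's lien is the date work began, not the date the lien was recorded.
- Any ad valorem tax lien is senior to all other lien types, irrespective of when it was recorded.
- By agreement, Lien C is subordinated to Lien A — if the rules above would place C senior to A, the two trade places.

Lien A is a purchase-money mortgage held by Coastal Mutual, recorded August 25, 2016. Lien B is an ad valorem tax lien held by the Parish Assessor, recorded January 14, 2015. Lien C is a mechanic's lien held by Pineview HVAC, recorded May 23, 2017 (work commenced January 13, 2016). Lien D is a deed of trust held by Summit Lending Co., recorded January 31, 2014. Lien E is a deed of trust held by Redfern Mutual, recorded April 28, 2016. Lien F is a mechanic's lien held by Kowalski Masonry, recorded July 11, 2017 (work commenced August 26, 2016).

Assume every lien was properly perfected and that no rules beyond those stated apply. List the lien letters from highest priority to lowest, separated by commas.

B, D, A, E, C, F

Adjusting effective dates: A was recorded 156 days after the deed, outside the 15-day window, so it keeps its recording date; C relates back to January 13, 2016 (work commenced); F relates back to August 26, 2016 (work commenced).
B is an ad valorem tax lien, so it outranks all other liens regardless of date.
The other liens, earliest effective date first: D (January 31, 2014), C (January 13, 2016), E (April 28, 2016), A (August 25, 2016), F (August 26, 2016).
C would otherwise be senior to A, so under the subordination agreement C and A exchange positions.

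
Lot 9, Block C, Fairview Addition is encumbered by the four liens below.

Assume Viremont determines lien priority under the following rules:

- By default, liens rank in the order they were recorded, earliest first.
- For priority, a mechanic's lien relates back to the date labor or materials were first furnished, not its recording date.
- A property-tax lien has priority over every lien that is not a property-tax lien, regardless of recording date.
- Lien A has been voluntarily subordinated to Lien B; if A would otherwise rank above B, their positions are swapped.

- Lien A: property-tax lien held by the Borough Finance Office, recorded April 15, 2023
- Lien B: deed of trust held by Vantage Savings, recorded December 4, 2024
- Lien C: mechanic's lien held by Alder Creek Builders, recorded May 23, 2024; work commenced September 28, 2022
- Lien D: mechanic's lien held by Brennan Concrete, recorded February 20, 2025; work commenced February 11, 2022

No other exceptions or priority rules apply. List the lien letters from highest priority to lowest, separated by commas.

B, D, C, A

First, effective dates: C's effective date is September 28, 2022, when work began; D's effective date is February 11, 2022, when work began.
As a property-tax lien, A is senior to every other lien.
Ordering the rest by effective date: D (February 11, 2022), C (September 28, 2022), B (December 4, 2024).
A is senior to B before the subordination, so the two trade places.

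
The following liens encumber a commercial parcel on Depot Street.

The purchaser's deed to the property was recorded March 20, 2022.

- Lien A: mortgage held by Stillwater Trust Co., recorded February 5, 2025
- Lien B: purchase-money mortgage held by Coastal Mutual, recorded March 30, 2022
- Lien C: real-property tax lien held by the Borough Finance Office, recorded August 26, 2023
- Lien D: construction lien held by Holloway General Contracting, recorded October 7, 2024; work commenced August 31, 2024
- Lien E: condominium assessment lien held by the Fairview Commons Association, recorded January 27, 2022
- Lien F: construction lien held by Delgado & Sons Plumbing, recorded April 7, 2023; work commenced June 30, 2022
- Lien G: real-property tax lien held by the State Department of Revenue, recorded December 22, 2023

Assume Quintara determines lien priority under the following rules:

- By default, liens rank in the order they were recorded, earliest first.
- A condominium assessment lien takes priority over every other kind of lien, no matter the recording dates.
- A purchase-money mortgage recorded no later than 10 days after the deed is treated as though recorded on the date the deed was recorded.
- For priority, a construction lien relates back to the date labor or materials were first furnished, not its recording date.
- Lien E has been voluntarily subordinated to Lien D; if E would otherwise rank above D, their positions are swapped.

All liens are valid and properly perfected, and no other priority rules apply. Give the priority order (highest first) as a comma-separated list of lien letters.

Adjusting effective dates: B relates back to the deed date March 20, 2022; D's effective date is August 31, 2024, when work began; F relates back to June 30, 2022 (work commenced).
E, as a condominium assessment lien, has superpriority and ranks first.
Remaining liens by effective date: B (March 20, 2022), F (June 30, 2022), C (August 26, 2023), G (December 22, 2023), D (August 31, 2024), A (February 5, 2025).
E is senior to D before the subordination, so the two trade places.

D, B, F, C, G, E, A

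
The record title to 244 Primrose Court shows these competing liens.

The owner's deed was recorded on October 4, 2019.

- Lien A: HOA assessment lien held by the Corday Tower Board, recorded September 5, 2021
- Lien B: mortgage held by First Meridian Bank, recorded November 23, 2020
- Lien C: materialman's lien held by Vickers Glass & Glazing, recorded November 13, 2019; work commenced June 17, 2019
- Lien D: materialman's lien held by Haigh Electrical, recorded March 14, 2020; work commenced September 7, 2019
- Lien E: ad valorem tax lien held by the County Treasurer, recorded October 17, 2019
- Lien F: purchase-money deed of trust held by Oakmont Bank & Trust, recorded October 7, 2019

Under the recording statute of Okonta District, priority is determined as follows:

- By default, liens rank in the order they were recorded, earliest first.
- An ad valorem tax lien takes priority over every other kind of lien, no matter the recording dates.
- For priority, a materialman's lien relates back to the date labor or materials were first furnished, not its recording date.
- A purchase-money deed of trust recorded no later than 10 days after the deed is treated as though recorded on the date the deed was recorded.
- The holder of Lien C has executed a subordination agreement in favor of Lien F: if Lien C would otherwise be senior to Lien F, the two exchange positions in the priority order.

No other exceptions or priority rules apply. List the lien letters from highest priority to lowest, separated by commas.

Effective dates after the stated exceptions: C's effective date is June 17, 2019, when work began; D relates back to September 7, 2019 (work commenced); F's effective date is the deed date, October 4, 2019.
E is an ad valorem tax lien and takes priority over every other lien.
Remaining liens by effective date: C (June 17, 2019), D (September 7, 2019), F (October 4, 2019), B (November 23, 2020), A (September 5, 2021).
Because C would otherwise rank above F, the subordination swaps them.

E, F, D, C, B, A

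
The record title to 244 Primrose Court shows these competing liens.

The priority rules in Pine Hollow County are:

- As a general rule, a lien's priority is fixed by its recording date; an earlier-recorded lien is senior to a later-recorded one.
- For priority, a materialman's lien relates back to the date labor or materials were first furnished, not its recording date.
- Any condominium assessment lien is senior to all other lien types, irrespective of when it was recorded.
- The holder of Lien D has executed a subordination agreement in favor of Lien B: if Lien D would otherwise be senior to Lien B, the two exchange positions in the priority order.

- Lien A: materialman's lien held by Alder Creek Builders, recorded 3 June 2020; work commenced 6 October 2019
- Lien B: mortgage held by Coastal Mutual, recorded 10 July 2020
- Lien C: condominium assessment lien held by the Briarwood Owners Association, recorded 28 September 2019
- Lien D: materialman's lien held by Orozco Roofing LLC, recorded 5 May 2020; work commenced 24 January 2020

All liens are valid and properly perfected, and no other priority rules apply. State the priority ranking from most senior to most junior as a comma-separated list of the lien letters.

C, A, B, D

Effective dates after the stated exceptions: A's effective date is 6 October 2019, when work began; D is treated as recorded 24 January 2020, the work-commencement date.
As a condominium assessment lien, C is senior to every other lien.
Ordering the rest by effective date: A (6 October 2019), D (24 January 2020), B (10 July 2020).
D would otherwise be senior to B, so under the subordination agreement D and B exchange positions.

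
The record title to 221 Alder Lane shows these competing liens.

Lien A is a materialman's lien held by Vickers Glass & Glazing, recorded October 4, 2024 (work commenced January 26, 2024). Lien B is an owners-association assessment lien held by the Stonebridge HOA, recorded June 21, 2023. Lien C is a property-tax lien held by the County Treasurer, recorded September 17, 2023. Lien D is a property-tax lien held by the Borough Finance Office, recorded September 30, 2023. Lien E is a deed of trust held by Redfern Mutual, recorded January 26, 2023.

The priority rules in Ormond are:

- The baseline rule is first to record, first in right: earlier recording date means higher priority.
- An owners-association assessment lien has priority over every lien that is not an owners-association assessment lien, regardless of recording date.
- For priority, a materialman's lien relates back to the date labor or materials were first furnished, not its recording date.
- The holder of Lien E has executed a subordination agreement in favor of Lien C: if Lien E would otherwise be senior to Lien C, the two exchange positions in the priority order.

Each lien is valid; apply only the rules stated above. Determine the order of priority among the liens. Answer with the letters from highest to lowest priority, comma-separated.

B, C, E, D, A

Adjusting effective dates: A is treated as recorded January 26, 2024, the work-commencement date.
B, as an owners-association assessment lien, has superpriority and ranks first.
Among the remaining liens, by effective date: E (January 26, 2023), C (September 17, 2023), D (September 30, 2023), A (January 26, 2024).
E would otherwise be senior to C, so under the subordination agreement E and C exchange positions.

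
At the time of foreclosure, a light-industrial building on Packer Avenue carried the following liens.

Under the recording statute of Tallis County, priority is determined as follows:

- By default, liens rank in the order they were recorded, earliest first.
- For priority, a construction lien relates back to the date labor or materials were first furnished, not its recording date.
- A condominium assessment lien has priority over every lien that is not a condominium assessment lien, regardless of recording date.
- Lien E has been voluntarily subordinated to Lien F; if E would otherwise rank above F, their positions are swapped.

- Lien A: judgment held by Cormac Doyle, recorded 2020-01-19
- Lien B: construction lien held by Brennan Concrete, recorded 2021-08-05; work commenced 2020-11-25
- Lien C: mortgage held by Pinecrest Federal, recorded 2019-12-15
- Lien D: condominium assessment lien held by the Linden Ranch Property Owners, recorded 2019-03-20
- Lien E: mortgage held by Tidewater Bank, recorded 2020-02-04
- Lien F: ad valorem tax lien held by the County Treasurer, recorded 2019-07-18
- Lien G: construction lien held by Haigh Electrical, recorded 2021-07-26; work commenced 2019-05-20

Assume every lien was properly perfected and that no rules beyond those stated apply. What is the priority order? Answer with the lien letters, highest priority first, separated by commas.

D, G, F, C, A, E, B

First, effective dates: B's effective date is 2020-11-25, when work began; G's effective date is 2019-05-20, when work began.
D is a condominium assessment lien and takes priority over every other lien.
Remaining liens by effective date: G (2019-05-20), F (2019-07-18), C (2019-12-15), A (2020-01-19), E (2020-02-04), B (2020-11-25).
Since E is not senior to F, the subordination leaves the order unchanged.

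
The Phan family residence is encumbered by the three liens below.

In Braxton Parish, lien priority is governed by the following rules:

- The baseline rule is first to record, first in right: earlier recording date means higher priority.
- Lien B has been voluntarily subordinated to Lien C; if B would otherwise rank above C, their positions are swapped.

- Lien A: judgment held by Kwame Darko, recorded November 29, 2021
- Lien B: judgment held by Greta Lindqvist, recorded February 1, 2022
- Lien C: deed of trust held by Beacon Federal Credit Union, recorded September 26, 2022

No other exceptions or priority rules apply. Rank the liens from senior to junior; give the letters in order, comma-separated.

A, C, B

Sorted by effective date: A (November 29, 2021), B (February 1, 2022), C (September 26, 2022).
The subordination applies — B was senior to C — so B and C swap.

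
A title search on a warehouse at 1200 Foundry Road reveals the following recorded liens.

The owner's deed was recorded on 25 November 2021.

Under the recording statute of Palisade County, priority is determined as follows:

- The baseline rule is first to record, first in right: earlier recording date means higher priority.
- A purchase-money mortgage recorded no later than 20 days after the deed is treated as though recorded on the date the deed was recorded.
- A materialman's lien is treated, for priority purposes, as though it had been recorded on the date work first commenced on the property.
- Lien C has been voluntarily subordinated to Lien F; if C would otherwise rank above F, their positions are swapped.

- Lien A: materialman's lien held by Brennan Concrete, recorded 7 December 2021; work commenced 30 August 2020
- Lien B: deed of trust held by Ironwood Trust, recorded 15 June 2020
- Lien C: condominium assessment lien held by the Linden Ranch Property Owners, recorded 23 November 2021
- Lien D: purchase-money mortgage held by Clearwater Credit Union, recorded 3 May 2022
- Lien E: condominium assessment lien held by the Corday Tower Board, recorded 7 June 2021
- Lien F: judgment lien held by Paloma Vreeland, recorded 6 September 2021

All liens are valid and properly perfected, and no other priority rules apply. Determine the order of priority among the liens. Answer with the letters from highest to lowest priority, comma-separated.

B, A, E, F, C, D

Effective dates: A is treated as recorded 30 August 2020, the work-commencement date; D was recorded 159 days after the deed — beyond 20 days — so no relation-back applies.
By effective date, earliest first: B (15 June 2020), A (30 August 2020), E (7 June 2021), F (6 September 2021), C (23 November 2021), D (3 May 2022).
C already ranks below F; the subordination has no effect.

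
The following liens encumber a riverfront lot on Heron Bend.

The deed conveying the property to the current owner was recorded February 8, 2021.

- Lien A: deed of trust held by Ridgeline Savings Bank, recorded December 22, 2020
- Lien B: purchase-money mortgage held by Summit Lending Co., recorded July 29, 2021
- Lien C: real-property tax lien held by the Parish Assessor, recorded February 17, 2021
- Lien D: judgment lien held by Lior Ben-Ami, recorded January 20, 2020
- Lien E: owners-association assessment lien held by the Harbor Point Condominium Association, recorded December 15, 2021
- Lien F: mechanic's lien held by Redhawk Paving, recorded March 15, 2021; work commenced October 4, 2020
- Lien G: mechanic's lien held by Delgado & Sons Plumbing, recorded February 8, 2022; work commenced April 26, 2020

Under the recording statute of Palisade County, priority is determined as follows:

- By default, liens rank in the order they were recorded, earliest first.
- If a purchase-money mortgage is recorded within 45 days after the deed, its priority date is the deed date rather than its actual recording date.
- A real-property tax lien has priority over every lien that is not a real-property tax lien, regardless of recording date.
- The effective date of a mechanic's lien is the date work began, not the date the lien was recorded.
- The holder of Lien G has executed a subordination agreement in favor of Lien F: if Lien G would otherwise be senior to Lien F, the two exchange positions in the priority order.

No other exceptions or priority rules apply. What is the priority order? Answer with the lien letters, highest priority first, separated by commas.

C, D, F, G, A, B, E

Effective dates: B was recorded 171 days after the deed — beyond 45 days — so no relation-back applies; F relates back to October 4, 2020 (work commenced); G relates back to April 26, 2020 (work commenced).
As a real-property tax lien, C is senior to every other lien.
The other liens, earliest effective date first: D (January 20, 2020), G (April 26, 2020), F (October 4, 2020), A (December 22, 2020), B (July 29, 2021), E (December 15, 2021).
The subordination applies — G was senior to F — so G and F swap.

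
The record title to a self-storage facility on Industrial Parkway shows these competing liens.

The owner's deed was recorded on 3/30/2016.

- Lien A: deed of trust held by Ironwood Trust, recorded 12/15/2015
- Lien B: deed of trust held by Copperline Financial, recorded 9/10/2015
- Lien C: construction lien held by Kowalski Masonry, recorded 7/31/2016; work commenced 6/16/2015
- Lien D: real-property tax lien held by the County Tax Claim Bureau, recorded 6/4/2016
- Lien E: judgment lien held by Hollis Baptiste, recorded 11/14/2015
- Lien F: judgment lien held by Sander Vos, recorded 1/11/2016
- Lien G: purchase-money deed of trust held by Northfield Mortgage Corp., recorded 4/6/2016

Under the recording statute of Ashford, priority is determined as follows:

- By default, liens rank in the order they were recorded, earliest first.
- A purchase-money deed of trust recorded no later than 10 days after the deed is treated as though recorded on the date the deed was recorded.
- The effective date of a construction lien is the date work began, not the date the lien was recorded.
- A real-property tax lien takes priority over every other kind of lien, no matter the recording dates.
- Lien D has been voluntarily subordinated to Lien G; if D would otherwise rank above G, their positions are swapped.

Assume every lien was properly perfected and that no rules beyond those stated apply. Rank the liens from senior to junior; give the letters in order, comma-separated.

G, C, B, E, A, F, D

First, effective dates: C's effective date is 6/16/2015, when work began; G's effective date is the deed date, 3/30/2016.
D is a real-property tax lien and takes priority over every other lien.
The other liens, earliest effective date first: C (6/16/2015), B (9/10/2015), E (11/14/2015), A (12/15/2015), F (1/11/2016), G (3/30/2016).
D is senior to G before the subordination, so the two trade places.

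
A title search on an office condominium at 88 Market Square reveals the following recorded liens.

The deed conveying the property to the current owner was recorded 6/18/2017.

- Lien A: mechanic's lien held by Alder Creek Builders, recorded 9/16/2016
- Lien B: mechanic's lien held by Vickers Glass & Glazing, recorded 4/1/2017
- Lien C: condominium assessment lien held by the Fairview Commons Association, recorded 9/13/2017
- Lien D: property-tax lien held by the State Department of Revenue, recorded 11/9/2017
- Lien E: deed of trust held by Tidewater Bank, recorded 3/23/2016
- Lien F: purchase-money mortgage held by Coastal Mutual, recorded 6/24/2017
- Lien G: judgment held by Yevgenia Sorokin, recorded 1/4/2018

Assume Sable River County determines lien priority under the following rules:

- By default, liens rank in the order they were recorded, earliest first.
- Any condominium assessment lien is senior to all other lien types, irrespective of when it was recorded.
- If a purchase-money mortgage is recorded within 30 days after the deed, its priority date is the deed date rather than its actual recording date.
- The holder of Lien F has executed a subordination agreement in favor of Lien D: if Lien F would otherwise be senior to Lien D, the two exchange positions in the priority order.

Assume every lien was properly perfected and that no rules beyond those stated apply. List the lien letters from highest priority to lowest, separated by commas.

C, E, A, B, D, F, G

Effective dates after the stated exceptions: F relates back to the deed date 6/18/2017.
C is a condominium assessment lien and takes priority over every other lien.
Remaining liens by effective date: E (3/23/2016), A (9/16/2016), B (4/1/2017), F (6/18/2017), D (11/9/2017), G (1/4/2018).
The subordination applies — F was senior to D — so F and D swap.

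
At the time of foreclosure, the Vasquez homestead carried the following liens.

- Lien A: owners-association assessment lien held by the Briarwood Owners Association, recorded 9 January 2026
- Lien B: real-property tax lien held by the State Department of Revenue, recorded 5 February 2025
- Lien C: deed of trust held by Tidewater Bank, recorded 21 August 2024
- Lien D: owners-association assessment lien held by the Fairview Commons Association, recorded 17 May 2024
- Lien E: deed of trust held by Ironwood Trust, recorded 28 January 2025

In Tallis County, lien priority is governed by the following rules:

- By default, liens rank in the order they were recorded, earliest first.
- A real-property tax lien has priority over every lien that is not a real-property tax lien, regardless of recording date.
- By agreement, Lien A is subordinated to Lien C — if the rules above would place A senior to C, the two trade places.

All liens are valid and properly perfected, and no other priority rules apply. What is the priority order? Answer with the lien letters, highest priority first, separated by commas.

B, D, C, E, A

B is a real-property tax lien and takes priority over every other lien.
Ordering the rest by effective date: D (17 May 2024), C (21 August 2024), E (28 January 2025), A (9 January 2026).
Since A is not senior to C, the subordination leaves the order unchanged.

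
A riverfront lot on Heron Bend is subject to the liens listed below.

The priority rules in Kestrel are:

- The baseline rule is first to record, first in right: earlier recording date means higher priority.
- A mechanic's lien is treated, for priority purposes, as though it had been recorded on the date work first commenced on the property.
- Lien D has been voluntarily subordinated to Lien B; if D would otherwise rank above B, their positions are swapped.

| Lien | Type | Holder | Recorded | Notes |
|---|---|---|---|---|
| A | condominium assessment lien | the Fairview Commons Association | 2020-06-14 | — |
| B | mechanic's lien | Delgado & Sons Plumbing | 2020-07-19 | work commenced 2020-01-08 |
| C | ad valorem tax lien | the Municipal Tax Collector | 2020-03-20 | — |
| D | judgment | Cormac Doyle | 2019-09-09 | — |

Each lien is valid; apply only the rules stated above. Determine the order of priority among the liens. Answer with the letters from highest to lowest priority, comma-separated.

First, effective dates: B relates back to 2020-01-08 (work commenced).
By effective date, earliest first: D (2019-09-09), B (2020-01-08), C (2020-03-20), A (2020-06-14).
The subordination applies — D was senior to B — so D and B swap.

B, D, C, A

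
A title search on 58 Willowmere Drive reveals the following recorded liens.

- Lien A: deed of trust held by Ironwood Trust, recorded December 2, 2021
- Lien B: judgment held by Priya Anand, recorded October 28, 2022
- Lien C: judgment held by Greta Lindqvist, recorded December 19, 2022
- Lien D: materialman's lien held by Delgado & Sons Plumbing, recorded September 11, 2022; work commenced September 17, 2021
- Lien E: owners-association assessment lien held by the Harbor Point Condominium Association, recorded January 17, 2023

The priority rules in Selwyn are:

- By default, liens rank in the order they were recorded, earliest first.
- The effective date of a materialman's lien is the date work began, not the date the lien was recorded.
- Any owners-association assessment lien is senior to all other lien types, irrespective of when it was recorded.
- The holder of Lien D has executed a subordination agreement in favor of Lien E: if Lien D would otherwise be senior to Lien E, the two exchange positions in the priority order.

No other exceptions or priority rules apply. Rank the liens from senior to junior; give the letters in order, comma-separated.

E, D, A, B, C

Effective dates after the stated exceptions: D is treated as recorded September 17, 2021, the work-commencement date.
As an owners-association assessment lien, E is senior to every other lien.
Among the remaining liens, by effective date: D (September 17, 2021), A (December 2, 2021), B (October 28, 2022), C (December 19, 2022).
Since D is not senior to E, the subordination leaves the order unchanged.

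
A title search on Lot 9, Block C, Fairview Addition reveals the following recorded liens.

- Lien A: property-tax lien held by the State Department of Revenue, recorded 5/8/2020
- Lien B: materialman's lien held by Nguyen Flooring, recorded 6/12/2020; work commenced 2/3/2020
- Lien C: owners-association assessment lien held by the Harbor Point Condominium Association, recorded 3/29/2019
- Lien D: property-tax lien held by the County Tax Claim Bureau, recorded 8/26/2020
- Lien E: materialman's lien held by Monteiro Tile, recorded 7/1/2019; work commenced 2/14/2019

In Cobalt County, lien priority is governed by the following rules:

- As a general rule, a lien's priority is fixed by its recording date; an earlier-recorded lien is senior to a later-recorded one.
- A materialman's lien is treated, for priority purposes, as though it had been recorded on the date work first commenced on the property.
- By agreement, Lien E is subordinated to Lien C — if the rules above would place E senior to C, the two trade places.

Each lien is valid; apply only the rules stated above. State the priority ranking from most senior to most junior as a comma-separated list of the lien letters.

Adjusting effective dates: B is treated as recorded 2/3/2020, the work-commencement date; E's effective date is 2/14/2019, when work began.
Sorted by effective date: E (2/14/2019), C (3/29/2019), B (2/3/2020), A (5/8/2020), D (8/26/2020).
Because E would otherwise rank above C, the subordination swaps them.

C, E, B, A, D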